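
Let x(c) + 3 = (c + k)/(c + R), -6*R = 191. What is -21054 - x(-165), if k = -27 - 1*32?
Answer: -24862575/1181 ≈ -21052.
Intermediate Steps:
R = -191/6 (R = -⅙*191 = -191/6 ≈ -31.833)
k = -59 (k = -27 - 32 = -59)
x(c) = -3 + (-59 + c)/(-191/6 + c) (x(c) = -3 + (c - 59)/(c - 191/6) = -3 + (-59 + c)/(-191/6 + c))
-21054 - x(-165) = -21054 - 3*(73 - 4*(-165))/(-191 + 6*(-165)) = -21054 - 3*(73 + 660)/(-191 - 990) = -21054 - 3*733/(-1181) = -21054 - 3*(-1)*733/1181 = -21054 - 1*(-2199/1181) = -21054 + 2199/1181 = -24862575/1181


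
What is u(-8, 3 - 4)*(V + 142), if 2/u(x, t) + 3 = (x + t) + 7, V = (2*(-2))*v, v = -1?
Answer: -292/5 ≈ -58.400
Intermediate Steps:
V = 4 (V = (2*(-2))*(-1) = -4*(-1) = 4)
u(x, t) = 2/(4 + t + x) (u(x, t) = 2/(-3 + ((x + t) + 7)) = 2/(-3 + ((t + x) + 7)) = 2/(-3 + (7 + t + x)) = 2/(4 + t + x))
u(-8, 3 - 4)*(V + 142) = (2/(4 + (3 - 4) - 8))*(4 + 142) = (2/(4 - 1 - 8))*146 = (2/(-5))*146 = (2*(-⅕))*146 = -⅖*146 = -292/5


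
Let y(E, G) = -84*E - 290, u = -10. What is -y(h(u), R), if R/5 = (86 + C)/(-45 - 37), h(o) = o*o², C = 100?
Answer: -83710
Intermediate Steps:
h(o) = o³
R = -465/41 (R = 5*((86 + 100)/(-45 - 37)) = 5*(186/(-82)) = 5*(186*(-1/82)) = 5*(-93/41) = -465/41 ≈ -11.341)
y(E, G) = -290 - 84*E
-y(h(u), R) = -(-290 - 84*(-10)³) = -(-290 - 84*(-1000)) = -(-290 + 84000) = -1*83710 = -83710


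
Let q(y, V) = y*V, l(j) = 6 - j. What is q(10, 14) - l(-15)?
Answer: 119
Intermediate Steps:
q(y, V) = V*y
q(10, 14) - l(-15) = 14*10 - (6 - 1*(-15)) = 140 - (6 + 15) = 140 - 1*21 = 140 - 21 = 119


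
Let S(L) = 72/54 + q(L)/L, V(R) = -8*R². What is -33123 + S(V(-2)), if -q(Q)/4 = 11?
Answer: -794887/24 ≈ -33120.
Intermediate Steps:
q(Q) = -44 (q(Q) = -4*11 = -44)
S(L) = 4/3 - 44/L (S(L) = 72/54 - 44/L = 72*(1/54) - 44/L = 4/3 - 44/L)
-33123 + S(V(-2)) = -33123 + (4/3 - 44/((-8*(-2)²))) = -33123 + (4/3 - 44/((-8*4))) = -33123 + (4/3 - 44/(-32)) = -33123 + (4/3 - 44*(-1/32)) = -33123 + (4/3 + 11/8) = -33123 + 65/24 = -794887/24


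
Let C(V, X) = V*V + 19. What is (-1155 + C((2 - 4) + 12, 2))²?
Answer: 1073296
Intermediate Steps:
C(V, X) = 19 + V² (C(V, X) = V² + 19 = 19 + V²)
(-1155 + C((2 - 4) + 12, 2))² = (-1155 + (19 + ((2 - 4) + 12)²))² = (-1155 + (19 + (-2 + 12)²))² = (-1155 + (19 + 10²))² = (-1155 + (19 + 100))² = (-1155 + 119)² = (-1036)² = 1073296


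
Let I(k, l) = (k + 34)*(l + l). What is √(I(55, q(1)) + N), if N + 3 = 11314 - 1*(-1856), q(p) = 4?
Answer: √13879 ≈ 117.81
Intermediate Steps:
I(k, l) = 2*l*(34 + k) (I(k, l) = (34 + k)*(2*l) = 2*l*(34 + k))
N = 13167 (N = -3 + (11314 - 1*(-1856)) = -3 + (11314 + 1856) = -3 + 13170 = 13167)
√(I(55, q(1)) + N) = √(2*4*(34 + 55) + 13167) = √(2*4*89 + 13167) = √(712 + 13167) = √13879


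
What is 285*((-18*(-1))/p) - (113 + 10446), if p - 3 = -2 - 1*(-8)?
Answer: -9989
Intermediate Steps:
p = 9 (p = 3 + (-2 - 1*(-8)) = 3 + (-2 + 8) = 3 + 6 = 9)
285*((-18*(-1))/p) - (113 + 10446) = 285*(-18*(-1)/9) - (113 + 10446) = 285*(18*(1/9)) - 1*10559 = 285*2 - 10559 = 570 - 10559 = -9989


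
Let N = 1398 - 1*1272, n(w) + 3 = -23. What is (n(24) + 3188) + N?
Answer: 3288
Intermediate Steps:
n(w) = -26 (n(w) = -3 - 23 = -26)
N = 126 (N = 1398 - 1272 = 126)
(n(24) + 3188) + N = (-26 + 3188) + 126 = 3162 + 126 = 3288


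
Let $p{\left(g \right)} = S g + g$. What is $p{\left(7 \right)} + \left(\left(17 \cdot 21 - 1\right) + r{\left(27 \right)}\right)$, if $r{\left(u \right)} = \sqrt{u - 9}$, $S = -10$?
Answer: $293 + 3 \sqrt{2} \approx 297.24$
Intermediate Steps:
$r{\left(u \right)} = \sqrt{-9 + u}$
$p{\left(g \right)} = - 9 g$ ($p{\left(g \right)} = - 10 g + g = - 9 g$)
$p{\left(7 \right)} + \left(\left(17 \cdot 21 - 1\right) + r{\left(27 \right)}\right) = \left(-9\right) 7 + \left(\left(17 \cdot 21 - 1\right) + \sqrt{-9 + 27}\right) = -63 + \left(\left(357 - 1\right) + \sqrt{18}\right) = -63 + \left(356 + 3 \sqrt{2}\right) = 293 + 3 \sqrt{2}$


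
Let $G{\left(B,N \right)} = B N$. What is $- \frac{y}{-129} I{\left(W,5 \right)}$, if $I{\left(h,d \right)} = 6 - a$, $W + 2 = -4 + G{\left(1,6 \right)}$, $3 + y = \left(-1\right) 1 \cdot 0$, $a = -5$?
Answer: $- \frac{11}{43} \approx -0.25581$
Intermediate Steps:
$y = -3$ ($y = -3 + \left(-1\right) 1 \cdot 0 = -3 - 0 = -3 + 0 = -3$)
$W = 0$ ($W = -2 + \left(-4 + 1 \cdot 6\right) = -2 + \left(-4 + 6\right) = -2 + 2 = 0$)
$I{\left(h,d \right)} = 11$ ($I{\left(h,d \right)} = 6 - -5 = 6 + 5 = 11$)
$- \frac{y}{-129} I{\left(W,5 \right)} = - - \frac{3}{-129} \cdot 11 = - \left(-3\right) \left(- \frac{1}{129}\right) 11 = - \frac{11}{43}$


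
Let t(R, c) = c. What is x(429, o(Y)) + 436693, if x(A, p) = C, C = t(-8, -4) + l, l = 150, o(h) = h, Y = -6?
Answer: 436839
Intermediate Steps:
C = 146 (C = -4 + 150 = 146)
x(A, p) = 146
x(429, o(Y)) + 436693 = 146 + 436693 = 436839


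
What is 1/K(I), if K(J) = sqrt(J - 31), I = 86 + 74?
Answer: sqrt(129)/129 ≈ 0.088045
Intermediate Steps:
I = 160
K(J) = sqrt(-31 + J)
1/K(I) = 1/(sqrt(-31 + 160)) = 1/(sqrt(129)) = sqrt(129)/129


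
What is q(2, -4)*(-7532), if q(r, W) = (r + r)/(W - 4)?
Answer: 3766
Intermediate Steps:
q(r, W) = 2*r/(-4 + W) (q(r, W) = (2*r)/(-4 + W) = 2*r/(-4 + W))
q(2, -4)*(-7532) = (2*2/(-4 - 4))*(-7532) = (2*2/(-8))*(-7532) = (2*2*(-1/8))*(-7532) = -1/2*(-7532) = 3766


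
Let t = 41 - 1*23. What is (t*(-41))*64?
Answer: -47232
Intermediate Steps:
t = 18 (t = 41 - 23 = 18)
(t*(-41))*64 = (18*(-41))*64 = -738*64 = -47232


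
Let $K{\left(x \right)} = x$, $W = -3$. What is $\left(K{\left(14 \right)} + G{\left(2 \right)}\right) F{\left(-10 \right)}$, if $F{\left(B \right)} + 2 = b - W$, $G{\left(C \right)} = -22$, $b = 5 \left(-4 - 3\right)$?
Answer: $272$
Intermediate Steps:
$b = -35$ ($b = 5 \left(-7\right) = -35$)
$F{\left(B \right)} = -34$ ($F{\left(B \right)} = -2 - 32 = -34$)
$\left(K{\left(14 \right)} + G{\left(2 \right)}\right) F{\left(-10 \right)} = \left(14 - 22\right) \left(-34\right) = \left(-8\right) \left(-34\right) = 272$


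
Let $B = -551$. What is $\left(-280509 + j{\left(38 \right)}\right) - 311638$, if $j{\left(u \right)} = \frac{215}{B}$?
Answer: $- \frac{326273212}{551} \approx -5.9215 \cdot 10^{5}$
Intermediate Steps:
$j{\left(u \right)} = - \frac{215}{551}$ ($j{\left(u \right)} = \frac{215}{-551} = 215 \left(- \frac{1}{551}\right) = - \frac{215}{551}$)
$\left(-280509 + j{\left(38 \right)}\right) - 311638 = \left(-280509 - \frac{215}{551}\right) - 311638 = - \frac{154560674}{551} - 311638 = - \frac{326273212}{551}$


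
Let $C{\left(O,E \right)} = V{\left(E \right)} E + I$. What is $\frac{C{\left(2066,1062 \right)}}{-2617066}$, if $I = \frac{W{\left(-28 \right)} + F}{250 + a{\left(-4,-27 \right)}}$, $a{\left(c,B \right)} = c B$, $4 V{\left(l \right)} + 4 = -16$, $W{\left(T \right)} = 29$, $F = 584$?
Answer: $\frac{1900367}{936909628} \approx 0.0020283$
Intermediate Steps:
$V{\left(l \right)} = -5$ ($V{\left(l \right)} = -1 + \frac{1}{4} \left(-16\right) = -1 - 4 = -5$)
$a{\left(c,B \right)} = B c$
$I = \frac{613}{358}$ ($I = \frac{29 + 584}{250 - -108} = \frac{613}{250 + 108} = \frac{613}{358} \approx 1.7123$)
$C{\left(O,E \right)} = \frac{613}{358} - 5 E$ ($C{\left(O,E \right)} = - 5 E + \frac{613}{358} = \frac{613}{358} - 5 E$)
$\frac{C{\left(2066,1062 \right)}}{-2617066} = \frac{\frac{613}{358} - 5310}{-2617066} = \left(\frac{613}{358} - 5310\right) \left(- \frac{1}{2617066}\right) = \left(- \frac{1900367}{358}\right) \left(- \frac{1}{2617066}\right) = \frac{1900367}{936909628}$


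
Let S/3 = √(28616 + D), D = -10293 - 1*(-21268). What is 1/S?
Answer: √4399/39591 ≈ 0.0016753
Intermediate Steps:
D = 10975 (D = -10293 + 21268 = 10975)
S = 9*√4399 (S = 3*√(28616 + 10975) = 3*√39591 = 3*(3*√4399) = 9*√4399 ≈ 596.92)
1/S = 1/(9*√4399) = √4399/39591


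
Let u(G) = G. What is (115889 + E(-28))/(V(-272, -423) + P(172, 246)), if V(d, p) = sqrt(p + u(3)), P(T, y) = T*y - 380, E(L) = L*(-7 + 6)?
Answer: 1215157911/439573261 - 115917*I*sqrt(105)/879146522 ≈ 2.7644 - 0.0013511*I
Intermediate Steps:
E(L) = -L (E(L) = L*(-1) = -L)
P(T, y) = -380 + T*y
V(d, p) = sqrt(3 + p) (V(d, p) = sqrt(p + 3) = sqrt(3 + p))
(115889 + E(-28))/(V(-272, -423) + P(172, 246)) = (115889 - 1*(-28))/(sqrt(3 - 423) + (-380 + 172*246)) = (115889 + 28)/(sqrt(-420) + (-380 + 42312)) = 115917/(2*I*sqrt(105) + 41932) = 115917/(41932 + 2*I*sqrt(105))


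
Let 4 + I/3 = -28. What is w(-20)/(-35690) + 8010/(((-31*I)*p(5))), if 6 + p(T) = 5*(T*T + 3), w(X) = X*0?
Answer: 1335/66464 ≈ 0.020086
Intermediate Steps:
I = -96 (I = -12 + 3*(-28) = -12 - 84 = -96)
w(X) = 0
p(T) = 9 + 5*T² (p(T) = -6 + 5*(T*T + 3) = -6 + 5*(T² + 3) = -6 + 5*(3 + T²) = -6 + (15 + 5*T²) = 9 + 5*T²)
w(-20)/(-35690) + 8010/(((-31*I)*p(5))) = 0/(-35690) + 8010/(((-31*(-96))*(9 + 5*5²))) = 0*(-1/35690) + 8010/((2976*(9 + 5*25))) = 0 + 8010/((2976*(9 + 125))) = 0 + 8010/((2976*134)) = 0 + 8010/398784 = 0 + 8010*(1/398784) = 0 + 1335/66464 = 1335/66464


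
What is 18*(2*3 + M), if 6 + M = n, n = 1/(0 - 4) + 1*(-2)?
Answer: -81/2 ≈ -40.500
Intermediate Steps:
n = -9/4 (n = 1/(-4) - 2 = -1/4 - 2 = -9/4 ≈ -2.2500)
M = -33/4 (M = -6 - 9/4 = -33/4 ≈ -8.2500)
18*(2*3 + M) = 18*(2*3 - 33/4) = 18*(6 - 33/4) = 18*(-9/4) = -81/2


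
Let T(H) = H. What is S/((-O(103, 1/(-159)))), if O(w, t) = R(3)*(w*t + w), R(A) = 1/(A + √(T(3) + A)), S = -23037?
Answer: 10988649/16274 + 3662883*√6/16274 ≈ 1226.5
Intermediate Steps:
R(A) = 1/(A + √(3 + A))
O(w, t) = (w + t*w)/(3 + √6) (O(w, t) = (w*t + w)/(3 + √(3 + 3)) = (t*w + w)/(3 + √6) = (w + t*w)/(3 + √6))
S/((-O(103, 1/(-159)))) = -23037*(-(3 + √6)/(103*(1 + 1/(-159)))) = -23037*(-(3 + √6)/(103*(1 - 1/159))) = -(-10988649/16274 - 3662883*√6/16274) = -23037*(-477/16274 - 159*√6/16274) = 10988649/16274 + 3662883*√6/16274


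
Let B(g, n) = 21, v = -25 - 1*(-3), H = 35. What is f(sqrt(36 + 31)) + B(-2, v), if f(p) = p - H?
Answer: -14 + sqrt(67) ≈ -5.8146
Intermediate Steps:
v = -22 (v = -25 + 3 = -22)
f(p) = -35 + p (f(p) = p - 1*35 = p - 35 = -35 + p)
f(sqrt(36 + 31)) + B(-2, v) = (-35 + sqrt(36 + 31)) + 21 = (-35 + sqrt(67)) + 21 = -14 + sqrt(67)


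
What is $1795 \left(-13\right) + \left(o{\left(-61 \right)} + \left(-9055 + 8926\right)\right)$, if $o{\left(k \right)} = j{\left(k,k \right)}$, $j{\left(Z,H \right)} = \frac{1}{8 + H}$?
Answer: $- \frac{1243593}{53} \approx -23464.0$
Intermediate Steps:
$o{\left(k \right)} = \frac{1}{8 + k}$
$1795 \left(-13\right) + \left(o{\left(-61 \right)} + \left(-9055 + 8926\right)\right) = 1795 \left(-13\right) + \left(\frac{1}{8 - 61} + \left(-9055 + 8926\right)\right) = -23335 - \left(129 - \frac{1}{-53}\right) = -23335 - \frac{6838}{53} = - \frac{1243593}{53}$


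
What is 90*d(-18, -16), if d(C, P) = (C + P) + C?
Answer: -4680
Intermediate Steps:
d(C, P) = P + 2*C
90*d(-18, -16) = 90*(-16 + 2*(-18)) = 90*(-16 - 36) = 90*(-52) = -4680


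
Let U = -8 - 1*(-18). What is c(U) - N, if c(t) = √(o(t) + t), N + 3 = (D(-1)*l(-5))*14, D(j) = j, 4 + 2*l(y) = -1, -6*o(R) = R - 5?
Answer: -32 + √330/6 ≈ -28.972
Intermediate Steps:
o(R) = ⅚ - R/6 (o(R) = -(R - 5)/6 = -(-5 + R)/6 = ⅚ - R/6)
l(y) = -5/2 (l(y) = -2 + (½)*(-1) = -2 - ½ = -5/2)
N = 32 (N = -3 - 1*(-5/2)*14 = -3 + (5/2)*14 = -3 + 35 = 32)
U = 10 (U = -8 + 18 = 10)
c(t) = √(⅚ + 5*t/6) (c(t) = √((⅚ - t/6) + t) = √(⅚ + 5*t/6))
c(U) - N = √(30 + 30*10)/6 - 1*32 = √(30 + 300)/6 - 32 = √330/6 - 32 = -32 + √330/6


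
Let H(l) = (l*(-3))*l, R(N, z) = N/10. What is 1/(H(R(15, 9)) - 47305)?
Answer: -4/189247 ≈ -2.1136e-5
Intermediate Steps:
R(N, z) = N/10 (R(N, z) = N*(⅒) = N/10)
H(l) = -3*l² (H(l) = (-3*l)*l = -3*l²)
1/(H(R(15, 9)) - 47305) = 1/(-3*((⅒)*15)² - 47305) = 1/(-3*(3/2)² - 47305) = 1/(-3*9/4 - 47305) = 1/(-27/4 - 47305) = 1/(-189247/4) = -4/189247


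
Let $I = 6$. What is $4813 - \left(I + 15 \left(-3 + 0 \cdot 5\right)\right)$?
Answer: $4852$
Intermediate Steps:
$4813 - \left(I + 15 \left(-3 + 0 \cdot 5\right)\right) = 4813 - \left(6 + 15 \left(-3 + 0 \cdot 5\right)\right) = 4813 - \left(6 + 15 \left(-3 + 0\right)\right) = 4813 - \left(6 + 15 \left(-3\right)\right) = 4813 - \left(6 - 45\right) = 4813 - -39 = 4813 + 39 = 4852$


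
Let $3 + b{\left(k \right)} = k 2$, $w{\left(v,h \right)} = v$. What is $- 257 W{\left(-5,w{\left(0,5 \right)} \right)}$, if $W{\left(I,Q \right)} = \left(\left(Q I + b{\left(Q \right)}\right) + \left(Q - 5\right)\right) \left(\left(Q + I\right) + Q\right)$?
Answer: $-10280$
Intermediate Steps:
$b{\left(k \right)} = -3 + 2 k$ ($b{\left(k \right)} = -3 + k 2 = -3 + 2 k$)
$W{\left(I,Q \right)} = \left(I + 2 Q\right) \left(-8 + 3 Q + I Q\right)$ ($W{\left(I,Q \right)} = \left(\left(Q I + \left(-3 + 2 Q\right)\right) + \left(Q - 5\right)\right) \left(\left(Q + I\right) + Q\right) = \left(\left(I Q + \left(-3 + 2 Q\right)\right) + \left(Q - 5\right)\right) \left(\left(I + Q\right) + Q\right) = \left(\left(-3 + 2 Q + I Q\right) + \left(-5 + Q\right)\right) \left(I + 2 Q\right) = \left(-8 + 3 Q + I Q\right) \left(I + 2 Q\right) = \left(I + 2 Q\right) \left(-8 + 3 Q + I Q\right)$)
$- 257 W{\left(-5,w{\left(0,5 \right)} \right)} = - 257 \left(\left(-16\right) 0 - -40 + 6 \cdot 0^{2} + 0 \left(-5\right)^{2} + 2 \left(-5\right) 0^{2} + 3 \left(-5\right) 0\right) = - 257 \left(0 + 40 + 6 \cdot 0 + 0 \cdot 25 + 2 \left(-5\right) 0 + 0\right) = - 257 \left(0 + 40 + 0 + 0 + 0 + 0\right) = \left(-257\right) 40 = -10280$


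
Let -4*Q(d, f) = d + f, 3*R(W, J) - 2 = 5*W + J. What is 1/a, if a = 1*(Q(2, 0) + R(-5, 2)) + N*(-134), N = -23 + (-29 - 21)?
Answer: 2/19549 ≈ 0.00010231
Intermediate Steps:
R(W, J) = ⅔ + J/3 + 5*W/3 (R(W, J) = ⅔ + (5*W + J)/3 = ⅔ + (J + 5*W)/3 = ⅔ + (J/3 + 5*W/3) = ⅔ + J/3 + 5*W/3)
N = -73 (N = -23 - 50 = -73)
Q(d, f) = -d/4 - f/4 (Q(d, f) = -(d + f)/4 = -d/4 - f/4)
a = 19549/2 (a = 1*((-¼*2 - ¼*0) + (⅔ + (⅓)*2 + (5/3)*(-5))) - 73*(-134) = 1*((-½ + 0) + (⅔ + ⅔ - 25/3)) + 9782 = 1*(-½ - 7) + 9782 = 1*(-15/2) + 9782 = -15/2 + 9782 = 19549/2 ≈ 9774.5)
1/a = 1/(19549/2) = 2/19549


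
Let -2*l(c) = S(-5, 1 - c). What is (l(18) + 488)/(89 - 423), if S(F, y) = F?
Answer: -981/668 ≈ -1.4686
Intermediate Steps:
l(c) = 5/2 (l(c) = -1/2*(-5) = 5/2)
(l(18) + 488)/(89 - 423) = (5/2 + 488)/(89 - 423) = (981/2)/(-334) = (981/2)*(-1/334) = -981/668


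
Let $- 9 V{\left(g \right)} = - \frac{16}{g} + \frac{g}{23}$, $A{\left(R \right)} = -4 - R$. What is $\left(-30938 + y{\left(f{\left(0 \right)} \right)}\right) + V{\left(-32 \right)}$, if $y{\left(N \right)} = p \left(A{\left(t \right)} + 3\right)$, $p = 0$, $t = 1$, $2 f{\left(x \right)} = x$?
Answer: $- \frac{12808291}{414} \approx -30938.0$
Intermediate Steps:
$f{\left(x \right)} = \frac{x}{2}$
$V{\left(g \right)} = - \frac{g}{207} + \frac{16}{9 g}$ ($V{\left(g \right)} = - \frac{- \frac{16}{g} + \frac{g}{23}}{9} = - \frac{g}{207} + \frac{16}{9 g}$)
$y{\left(N \right)} = 0$ ($y{\left(N \right)} = 0 \left(\left(-4 - 1\right) + 3\right) = 0 \left(-5 + 3\right) = 0 \left(-2\right) = 0$)
$\left(-30938 + y{\left(f{\left(0 \right)} \right)}\right) + V{\left(-32 \right)} = \left(-30938 + 0\right) + \frac{368 - \left(-32\right)^{2}}{207 \left(-32\right)} = -30938 + \frac{1}{207} \left(- \frac{1}{32}\right) \left(368 - 1024\right) = -30938 + \frac{1}{207} \left(- \frac{1}{32}\right) \left(-656\right) = -30938 + \frac{41}{414} = - \frac{12808291}{414}$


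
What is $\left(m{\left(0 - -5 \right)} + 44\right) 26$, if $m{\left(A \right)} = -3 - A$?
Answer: $936$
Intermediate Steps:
$\left(m{\left(0 - -5 \right)} + 44\right) 26 = \left(\left(-3 - \left(0 - -5\right)\right) + 44\right) 26 = \left(\left(-3 - \left(0 + 5\right)\right) + 44\right) 26 = \left(\left(-3 - 5\right) + 44\right) 26 = \left(-8 + 44\right) 26 = 36 \cdot 26 = 936$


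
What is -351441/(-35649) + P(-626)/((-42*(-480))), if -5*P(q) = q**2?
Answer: 35057623/5871600 ≈ 5.9707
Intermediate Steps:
P(q) = -q**2/5
-351441/(-35649) + P(-626)/((-42*(-480))) = -351441/(-35649) + (-1/5*(-626)**2)/((-42*(-480))) = -351441*(-1/35649) - 1/5*391876/20160 = 2297/233 - 391876/5*1/20160 = 2297/233 - 97969/25200 = 35057623/5871600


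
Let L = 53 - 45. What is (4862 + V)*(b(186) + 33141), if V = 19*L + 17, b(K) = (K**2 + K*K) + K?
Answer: 515773089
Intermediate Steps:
b(K) = K + 2*K**2 (b(K) = (K**2 + K**2) + K = 2*K**2 + K = K + 2*K**2)
L = 8
V = 169 (V = 19*8 + 17 = 152 + 17 = 169)
(4862 + V)*(b(186) + 33141) = (4862 + 169)*(186*(1 + 2*186) + 33141) = 5031*(186*(1 + 372) + 33141) = 5031*(186*373 + 33141) = 5031*(69378 + 33141) = 5031*102519 = 515773089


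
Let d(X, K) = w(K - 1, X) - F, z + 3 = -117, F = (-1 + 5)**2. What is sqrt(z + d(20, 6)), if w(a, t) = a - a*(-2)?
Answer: 11*I ≈ 11.0*I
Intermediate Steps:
F = 16 (F = 4**2 = 16)
z = -120 (z = -3 - 117 = -120)
w(a, t) = 3*a (w(a, t) = a - (-2)*a = a + 2*a = 3*a)
d(X, K) = -19 + 3*K (d(X, K) = 3*(K - 1) - 1*16 = 3*(-1 + K) - 16 = (-3 + 3*K) - 16 = -19 + 3*K)
sqrt(z + d(20, 6)) = sqrt(-120 + (-19 + 3*6)) = sqrt(-120 + (-19 + 18)) = sqrt(-120 - 1) = sqrt(-121) = 11*I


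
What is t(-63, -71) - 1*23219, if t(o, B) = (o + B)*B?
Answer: -13705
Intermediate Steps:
t(o, B) = B*(B + o) (t(o, B) = (B + o)*B = B*(B + o))
t(-63, -71) - 1*23219 = -71*(-71 - 63) - 1*23219 = -71*(-134) - 23219 = 9514 - 23219 = -13705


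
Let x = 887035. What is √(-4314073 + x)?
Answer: 3*I*√380782 ≈ 1851.2*I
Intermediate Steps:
√(-4314073 + x) = √(-4314073 + 887035) = √(-3427038) = 3*I*√380782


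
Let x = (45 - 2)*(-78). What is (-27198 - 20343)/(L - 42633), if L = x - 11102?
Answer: 47541/57089 ≈ 0.83275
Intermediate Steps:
x = -3354 (x = 43*(-78) = -3354)
L = -14456 (L = -3354 - 11102 = -14456)
(-27198 - 20343)/(L - 42633) = (-27198 - 20343)/(-14456 - 42633) = -47541/(-57089) = -47541*(-1/57089) = 47541/57089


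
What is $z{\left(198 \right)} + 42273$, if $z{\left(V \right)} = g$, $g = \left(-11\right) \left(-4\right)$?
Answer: $42317$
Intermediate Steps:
$g = 44$
$z{\left(V \right)} = 44$
$z{\left(198 \right)} + 42273 = 44 + 42273 = 42317$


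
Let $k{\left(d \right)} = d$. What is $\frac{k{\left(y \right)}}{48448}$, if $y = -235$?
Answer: $- \frac{235}{48448} \approx -0.0048506$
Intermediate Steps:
$\frac{k{\left(y \right)}}{48448} = - \frac{235}{48448}$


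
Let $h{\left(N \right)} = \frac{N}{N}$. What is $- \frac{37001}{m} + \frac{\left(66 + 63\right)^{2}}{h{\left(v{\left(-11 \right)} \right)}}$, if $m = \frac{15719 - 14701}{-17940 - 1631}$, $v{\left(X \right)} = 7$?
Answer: $\frac{741087109}{1018} \approx 7.2798 \cdot 10^{5}$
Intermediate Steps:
$m = - \frac{1018}{19571}$ ($m = \frac{1018}{-19571} = 1018 \left(- \frac{1}{19571}\right) = - \frac{1018}{19571} \approx -0.052016$)
$h{\left(N \right)} = 1$
$- \frac{37001}{m} + \frac{\left(66 + 63\right)^{2}}{h{\left(v{\left(-11 \right)} \right)}} = - \frac{37001}{- \frac{1018}{19571}} + \frac{\left(66 + 63\right)^{2}}{1} = \left(-37001\right) \left(- \frac{19571}{1018}\right) + 129^{2} \cdot 1 = \frac{724146571}{1018} + 16641 \cdot 1 = \frac{724146571}{1018} + 16641 = \frac{741087109}{1018}$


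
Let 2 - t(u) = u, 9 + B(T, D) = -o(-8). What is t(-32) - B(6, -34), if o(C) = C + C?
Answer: 27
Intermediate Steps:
o(C) = 2*C
B(T, D) = 7 (B(T, D) = -9 - 2*(-8) = -9 - 1*(-16) = -9 + 16 = 7)
t(u) = 2 - u
t(-32) - B(6, -34) = (2 - 1*(-32)) - 1*7 = (2 + 32) - 7 = 34 - 7 = 27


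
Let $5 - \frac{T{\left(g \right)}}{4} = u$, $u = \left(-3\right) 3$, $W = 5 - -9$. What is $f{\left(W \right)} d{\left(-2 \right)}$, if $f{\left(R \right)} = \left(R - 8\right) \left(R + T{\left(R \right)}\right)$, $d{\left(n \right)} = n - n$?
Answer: $0$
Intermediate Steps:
$d{\left(n \right)} = 0$
$W = 14$ ($W = 5 + 9 = 14$)
$u = -9$
$T{\left(g \right)} = 56$ ($T{\left(g \right)} = 20 - -36 = 20 + 36 = 56$)
$f{\left(R \right)} = \left(-8 + R\right) \left(56 + R\right)$ ($f{\left(R \right)} = \left(R - 8\right) \left(R + 56\right) = \left(-8 + R\right) \left(56 + R\right)$)
$f{\left(W \right)} d{\left(-2 \right)} = \left(-448 + 14^{2} + 48 \cdot 14\right) 0 = \left(-448 + 196 + 672\right) 0 = 420 \cdot 0 = 0$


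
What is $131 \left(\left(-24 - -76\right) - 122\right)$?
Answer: $-9170$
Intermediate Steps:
$131 \left(\left(-24 - -76\right) - 122\right) = 131 \left(\left(-24 + 76\right) - 122\right) = 131 \left(52 - 122\right) = 131 \left(-70\right) = -9170$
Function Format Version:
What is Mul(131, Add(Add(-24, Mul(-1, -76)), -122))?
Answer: -9170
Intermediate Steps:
Mul(131, Add(Add(-24, Mul(-1, -76)), -122)) = Mul(131, Add(Add(-24, 76), -122)) = Mul(131, Add(52, -122)) = Mul(131, -70) = -9170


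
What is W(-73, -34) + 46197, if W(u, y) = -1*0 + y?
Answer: 46163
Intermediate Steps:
W(u, y) = y (W(u, y) = 0 + y = y)
W(-73, -34) + 46197 = -34 + 46197 = 46163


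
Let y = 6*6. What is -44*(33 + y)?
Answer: -3036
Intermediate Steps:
y = 36
-44*(33 + y) = -44*(33 + 36) = -44*69 = -3036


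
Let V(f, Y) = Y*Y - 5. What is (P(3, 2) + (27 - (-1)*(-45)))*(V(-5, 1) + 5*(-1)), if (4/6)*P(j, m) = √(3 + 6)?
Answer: 243/2 ≈ 121.50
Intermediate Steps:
V(f, Y) = -5 + Y² (V(f, Y) = Y² - 5 = -5 + Y²)
P(j, m) = 9/2 (P(j, m) = 3*√(3 + 6)/2 = 3*√9/2 = (3/2)*3 = 9/2)
(P(3, 2) + (27 - (-1)*(-45)))*(V(-5, 1) + 5*(-1)) = (9/2 + (27 - (-1)*(-45)))*((-5 + 1²) + 5*(-1)) = (9/2 + (27 - 1*45))*((-5 + 1) - 5) = (9/2 + (27 - 45))*(-4 - 5) = (9/2 - 18)*(-9) = -27/2*(-9) = 243/2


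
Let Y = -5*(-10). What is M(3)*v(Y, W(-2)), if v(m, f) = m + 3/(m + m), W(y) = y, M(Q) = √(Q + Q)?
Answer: 5003*√6/100 ≈ 122.55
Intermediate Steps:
Y = 50
M(Q) = √2*√Q (M(Q) = √(2*Q) = √2*√Q)
v(m, f) = m + 3/(2*m) (v(m, f) = m + 3/((2*m)) = m + 3*(1/(2*m)) = m + 3/(2*m))
M(3)*v(Y, W(-2)) = (√2*√3)*(50 + (3/2)/50) = √6*(50 + (3/2)*(1/50)) = √6*(50 + 3/100) = √6*(5003/100) = 5003*√6/100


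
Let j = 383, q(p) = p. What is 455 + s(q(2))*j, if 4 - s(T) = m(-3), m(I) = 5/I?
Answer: 7876/3 ≈ 2625.3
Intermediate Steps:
s(T) = 17/3 (s(T) = 4 - 5/(-3) = 4 - 5*(-1)/3 = 4 - 1*(-5/3) = 4 + 5/3 = 17/3)
455 + s(q(2))*j = 455 + (17/3)*383 = 455 + 6511/3 = 7876/3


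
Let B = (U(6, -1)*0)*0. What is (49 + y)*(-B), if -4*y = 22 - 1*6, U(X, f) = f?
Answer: 0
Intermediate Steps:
y = -4 (y = -(22 - 1*6)/4 = -(22 - 6)/4 = -¼*16 = -4)
B = 0 (B = -1*0*0 = 0*0 = 0)
(49 + y)*(-B) = (49 - 4)*(-1*0) = 45*0 = 0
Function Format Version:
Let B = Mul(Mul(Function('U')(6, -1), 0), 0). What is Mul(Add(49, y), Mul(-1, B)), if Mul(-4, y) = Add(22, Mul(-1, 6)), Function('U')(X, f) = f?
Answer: 0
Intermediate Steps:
y = -4 (y = Mul(Rational(-1, 4), Add(22, Mul(-1, 6))) = Mul(Rational(-1, 4), Add(22, -6)) = Mul(Rational(-1, 4), 16) = -4)
B = 0 (B = Mul(Mul(-1, 0), 0) = Mul(0, 0) = 0)
Mul(Add(49, y), Mul(-1, B)) = Mul(Add(49, -4), Mul(-1, 0)) = Mul(45, 0) = 0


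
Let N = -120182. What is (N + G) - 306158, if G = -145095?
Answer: -571435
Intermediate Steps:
(N + G) - 306158 = (-120182 - 145095) - 306158 = -265277 - 306158 = -571435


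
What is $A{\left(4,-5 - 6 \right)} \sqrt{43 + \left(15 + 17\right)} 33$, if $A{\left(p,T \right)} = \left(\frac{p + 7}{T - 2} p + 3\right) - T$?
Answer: $\frac{22770 \sqrt{3}}{13} \approx 3033.8$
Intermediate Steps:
$A{\left(p,T \right)} = 3 - T + \frac{p \left(7 + p\right)}{-2 + T}$ ($A{\left(p,T \right)} = \left(\frac{7 + p}{-2 + T} p + 3\right) - T = \left(\frac{p \left(7 + p\right)}{-2 + T} + 3\right) - T = \left(3 + \frac{p \left(7 + p\right)}{-2 + T}\right) - T = 3 - T + \frac{p \left(7 + p\right)}{-2 + T}$)
$A{\left(4,-5 - 6 \right)} \sqrt{43 + \left(15 + 17\right)} 33 = \frac{-6 + 4^{2} - \left(-5 - 6\right)^{2} + 5 \left(-5 - 6\right) + 7 \cdot 4}{-2 - 11} \sqrt{43 + \left(15 + 17\right)} 33 = \frac{-6 + 16 - \left(-5 - 6\right)^{2} + 5 \left(-5 - 6\right) + 28}{-2 - 11} \sqrt{43 + 32} \cdot 33 = \frac{-6 + 16 - \left(-11\right)^{2} + 5 \left(-11\right) + 28}{-2 - 11} \sqrt{75} \cdot 33 = \frac{-6 + 16 - 121 - 55 + 28}{-13} \cdot 5 \sqrt{3} \cdot 33 = - \frac{-6 + 16 - 121 - 55 + 28}{13} \cdot 5 \sqrt{3} \cdot 33 = \left(- \frac{1}{13}\right) \left(-138\right) 5 \sqrt{3} \cdot 33 = \frac{138 \cdot 5 \sqrt{3}}{13} \cdot 33 = \frac{690 \sqrt{3}}{13} \cdot 33 = \frac{22770 \sqrt{3}}{13}$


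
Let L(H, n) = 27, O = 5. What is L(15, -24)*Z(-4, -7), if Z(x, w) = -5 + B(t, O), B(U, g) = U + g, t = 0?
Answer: 0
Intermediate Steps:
Z(x, w) = 0 (Z(x, w) = -5 + (0 + 5) = -5 + 5 = 0)
L(15, -24)*Z(-4, -7) = 27*0 = 0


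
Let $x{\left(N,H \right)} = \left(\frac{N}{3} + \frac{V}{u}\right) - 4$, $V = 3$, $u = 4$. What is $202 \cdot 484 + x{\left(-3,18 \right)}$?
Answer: $\frac{391055}{4} \approx 97764.0$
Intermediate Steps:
$x{\left(N,H \right)} = - \frac{13}{4} + \frac{N}{3}$ ($x{\left(N,H \right)} = \left(\frac{N}{3} + \frac{3}{4}\right) - 4 = \left(\frac{3}{4} + \frac{N}{3}\right) - 4 = - \frac{13}{4} + \frac{N}{3}$)
$202 \cdot 484 + x{\left(-3,18 \right)} = 202 \cdot 484 + \left(- \frac{13}{4} + \frac{1}{3} \left(-3\right)\right) = 97768 - \frac{17}{4} = \frac{391055}{4}$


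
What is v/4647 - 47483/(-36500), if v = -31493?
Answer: -928840999/169615500 ≈ -5.4762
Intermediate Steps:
v/4647 - 47483/(-36500) = -31493/4647 - 47483/(-36500) = -31493*1/4647 - 47483*(-1/36500) = -31493/4647 + 47483/36500 = -928840999/169615500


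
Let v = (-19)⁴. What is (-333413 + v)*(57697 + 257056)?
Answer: -63923816276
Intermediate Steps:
v = 130321
(-333413 + v)*(57697 + 257056) = (-333413 + 130321)*(57697 + 257056) = -203092*314753 = -63923816276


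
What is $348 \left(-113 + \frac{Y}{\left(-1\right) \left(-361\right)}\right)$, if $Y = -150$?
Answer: $- \frac{14248164}{361} \approx -39469.0$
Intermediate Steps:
$348 \left(-113 + \frac{Y}{\left(-1\right) \left(-361\right)}\right) = 348 \left(-113 - \frac{150}{\left(-1\right) \left(-361\right)}\right) = 348 \left(-113 - \frac{150}{361}\right) = 348 \left(- \frac{40943}{361}\right) = - \frac{14248164}{361}$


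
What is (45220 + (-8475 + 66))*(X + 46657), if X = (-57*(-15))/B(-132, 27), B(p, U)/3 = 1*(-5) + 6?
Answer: 1727981962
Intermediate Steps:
B(p, U) = 3 (B(p, U) = 3*(1*(-5) + 6) = 3*(-5 + 6) = 3*1 = 3)
X = 285 (X = -57*(-15)/3 = 855*(⅓) = 285)
(45220 + (-8475 + 66))*(X + 46657) = (45220 + (-8475 + 66))*(285 + 46657) = (45220 - 8409)*46942 = 36811*46942 = 1727981962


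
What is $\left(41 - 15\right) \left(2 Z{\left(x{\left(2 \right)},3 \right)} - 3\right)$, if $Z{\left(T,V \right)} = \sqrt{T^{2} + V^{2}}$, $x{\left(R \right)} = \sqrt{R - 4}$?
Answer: $-78 + 52 \sqrt{7} \approx 59.579$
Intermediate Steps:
$x{\left(R \right)} = \sqrt{-4 + R}$
$\left(41 - 15\right) \left(2 Z{\left(x{\left(2 \right)},3 \right)} - 3\right) = \left(41 - 15\right) \left(2 \sqrt{\left(\sqrt{-4 + 2}\right)^{2} + 3^{2}} - 3\right) = 26 \left(2 \sqrt{\left(\sqrt{-2}\right)^{2} + 9} - 3\right) = 26 \left(2 \sqrt{\left(i \sqrt{2}\right)^{2} + 9} - 3\right) = 26 \left(2 \sqrt{-2 + 9} - 3\right) = 26 \left(2 \sqrt{7} - 3\right) = 26 \left(-3 + 2 \sqrt{7}\right) = -78 + 52 \sqrt{7}$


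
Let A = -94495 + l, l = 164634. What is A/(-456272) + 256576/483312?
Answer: 5198089019/13782608304 ≈ 0.37715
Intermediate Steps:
A = 70139 (A = -94495 + 164634 = 70139)
A/(-456272) + 256576/483312 = 70139/(-456272) + 256576/483312 = 70139*(-1/456272) + 256576*(1/483312) = -70139/456272 + 16036/30207 = 5198089019/13782608304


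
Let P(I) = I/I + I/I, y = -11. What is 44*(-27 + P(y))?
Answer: -1100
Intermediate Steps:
P(I) = 2 (P(I) = 1 + 1 = 2)
44*(-27 + P(y)) = 44*(-27 + 2) = 44*(-25) = -1100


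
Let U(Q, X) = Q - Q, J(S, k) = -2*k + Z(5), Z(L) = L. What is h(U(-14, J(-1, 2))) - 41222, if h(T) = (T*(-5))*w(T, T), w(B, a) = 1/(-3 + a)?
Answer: -41222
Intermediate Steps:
J(S, k) = 5 - 2*k (J(S, k) = -2*k + 5 = 5 - 2*k)
U(Q, X) = 0
h(T) = -5*T/(-3 + T) (h(T) = (T*(-5))/(-3 + T) = (-5*T)/(-3 + T) = -5*T/(-3 + T))
h(U(-14, J(-1, 2))) - 41222 = -5*0/(-3 + 0) - 41222 = -5*0/(-3) - 41222 = -5*0*(-⅓) - 41222 = 0 - 41222 = -41222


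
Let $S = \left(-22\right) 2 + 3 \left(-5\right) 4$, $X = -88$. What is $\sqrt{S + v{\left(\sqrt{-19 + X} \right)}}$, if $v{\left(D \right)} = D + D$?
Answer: $\sqrt{-104 + 2 i \sqrt{107}} \approx 1.0094 + 10.248 i$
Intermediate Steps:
$v{\left(D \right)} = 2 D$
$S = -104$ ($S = -44 - 60 = -104$)
$\sqrt{S + v{\left(\sqrt{-19 + X} \right)}} = \sqrt{-104 + 2 \sqrt{-19 - 88}} = \sqrt{-104 + 2 \sqrt{-107}} = \sqrt{-104 + 2 i \sqrt{107}}$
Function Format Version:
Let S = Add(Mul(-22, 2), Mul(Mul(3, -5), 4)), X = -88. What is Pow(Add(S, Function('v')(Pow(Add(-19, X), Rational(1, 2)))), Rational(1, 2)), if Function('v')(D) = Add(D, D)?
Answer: Pow(Add(-104, Mul(2, I, Pow(107, Rational(1, 2)))), Rational(1, 2)) ≈ Add(1.0094, Mul(10.248, I))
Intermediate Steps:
Function('v')(D) = Mul(2, D)
S = -104 (S = Add(-44, Mul(-15, 4)) = Add(-44, -60) = -104)
Pow(Add(S, Function('v')(Pow(Add(-19, X), Rational(1, 2)))), Rational(1, 2)) = Pow(Add(-104, Mul(2, Pow(Add(-19, -88), Rational(1, 2)))), Rational(1, 2)) = Pow(Add(-104, Mul(2, Pow(-107, Rational(1, 2)))), Rational(1, 2)) = Pow(Add(-104, Mul(2, Mul(I, Pow(107, Rational(1, 2))))), Rational(1, 2)) = Pow(Add(-104, Mul(2, I, Pow(107, Rational(1, 2)))), Rational(1, 2))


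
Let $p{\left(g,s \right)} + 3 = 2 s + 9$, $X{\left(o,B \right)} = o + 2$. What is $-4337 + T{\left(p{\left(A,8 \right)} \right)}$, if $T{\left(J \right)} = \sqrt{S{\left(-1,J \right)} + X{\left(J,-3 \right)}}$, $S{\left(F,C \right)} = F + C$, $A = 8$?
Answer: $-4337 + 3 \sqrt{5} \approx -4330.3$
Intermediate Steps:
$X{\left(o,B \right)} = 2 + o$
$S{\left(F,C \right)} = C + F$
$p{\left(g,s \right)} = 6 + 2 s$ ($p{\left(g,s \right)} = -3 + \left(2 s + 9\right) = -3 + \left(9 + 2 s\right) = 6 + 2 s$)
$T{\left(J \right)} = \sqrt{1 + 2 J}$ ($T{\left(J \right)} = \sqrt{\left(J - 1\right) + \left(2 + J\right)} = \sqrt{\left(-1 + J\right) + \left(2 + J\right)} = \sqrt{1 + 2 J}$)
$-4337 + T{\left(p{\left(A,8 \right)} \right)} = -4337 + \sqrt{1 + 2 \left(6 + 2 \cdot 8\right)} = -4337 + \sqrt{1 + 2 \left(6 + 16\right)} = -4337 + \sqrt{1 + 2 \cdot 22} = -4337 + \sqrt{1 + 44} = -4337 + \sqrt{45} = -4337 + 3 \sqrt{5}$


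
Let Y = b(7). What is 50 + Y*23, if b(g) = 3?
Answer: 119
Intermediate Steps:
Y = 3
50 + Y*23 = 50 + 3*23 = 50 + 69 = 119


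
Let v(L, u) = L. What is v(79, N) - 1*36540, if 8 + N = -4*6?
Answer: -36461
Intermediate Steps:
N = -32 (N = -8 - 4*6 = -8 - 24 = -32)
v(79, N) - 1*36540 = 79 - 1*36540 = 79 - 36540 = -36461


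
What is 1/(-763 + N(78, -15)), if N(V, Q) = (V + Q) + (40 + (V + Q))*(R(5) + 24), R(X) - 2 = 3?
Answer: 1/2287 ≈ 0.00043725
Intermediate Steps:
R(X) = 5 (R(X) = 2 + 3 = 5)
N(V, Q) = 1160 + 30*Q + 30*V (N(V, Q) = (V + Q) + (40 + (V + Q))*(5 + 24) = (Q + V) + (40 + (Q + V))*29 = (Q + V) + (40 + Q + V)*29 = (Q + V) + (1160 + 29*Q + 29*V) = 1160 + 30*Q + 30*V)
1/(-763 + N(78, -15)) = 1/(-763 + (1160 + 30*(-15) + 30*78)) = 1/(-763 + (1160 - 450 + 2340)) = 1/(-763 + 3050) = 1/2287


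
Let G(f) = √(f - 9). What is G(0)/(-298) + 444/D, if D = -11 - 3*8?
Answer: -444/35 - 3*I/298 ≈ -12.686 - 0.010067*I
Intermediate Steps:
G(f) = √(-9 + f)
D = -35 (D = -11 - 24 = -35)
G(0)/(-298) + 444/D = √(-9 + 0)/(-298) + 444/(-35) = √(-9)*(-1/298) + 444*(-1/35) = (3*I)*(-1/298) - 444/35 = -3*I/298 - 444/35 = -444/35 - 3*I/298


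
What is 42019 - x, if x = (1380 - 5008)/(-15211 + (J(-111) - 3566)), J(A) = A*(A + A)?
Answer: 246445063/5865 ≈ 42020.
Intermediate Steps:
J(A) = 2*A² (J(A) = A*(2*A) = 2*A²)
x = -3628/5865 (x = (1380 - 5008)/(-15211 + (2*(-111)² - 3566)) = -3628/(-15211 + (2*12321 - 3566)) = -3628/(-15211 + (24642 - 3566)) = -3628/(-15211 + 21076) = -3628/5865 ≈ -0.61858)
42019 - x = 42019 - 1*(-3628/5865) = 42019 + 3628/5865 = 246445063/5865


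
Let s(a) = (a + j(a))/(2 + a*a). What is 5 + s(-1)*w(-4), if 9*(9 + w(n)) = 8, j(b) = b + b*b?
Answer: 208/27 ≈ 7.7037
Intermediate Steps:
j(b) = b + b²
w(n) = -73/9 (w(n) = -9 + (⅑)*8 = -9 + 8/9 = -73/9)
s(a) = (a + a*(1 + a))/(2 + a²) (s(a) = (a + a*(1 + a))/(2 + a*a) = (a + a*(1 + a))/(2 + a²))
5 + s(-1)*w(-4) = 5 - (2 - 1)/(2 + (-1)²)*(-73/9) = 5 - 1*1/(2 + 1)*(-73/9) = 5 - 1*1/3*(-73/9) = 5 - 1*⅓*1*(-73/9) = 5 - ⅓*(-73/9) = 5 + 73/27 = 208/27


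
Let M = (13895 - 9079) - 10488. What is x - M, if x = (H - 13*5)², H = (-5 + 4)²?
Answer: 9768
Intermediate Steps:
H = 1 (H = (-1)² = 1)
x = 4096 (x = (1 - 13*5)² = (1 - 65)² = (-64)² = 4096)
M = -5672 (M = 4816 - 10488 = -5672)
x - M = 4096 - 1*(-5672) = 4096 + 5672 = 9768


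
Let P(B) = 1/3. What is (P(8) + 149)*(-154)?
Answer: -68992/3 ≈ -22997.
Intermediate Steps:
P(B) = ⅓
(P(8) + 149)*(-154) = (⅓ + 149)*(-154) = (448/3)*(-154) = -68992/3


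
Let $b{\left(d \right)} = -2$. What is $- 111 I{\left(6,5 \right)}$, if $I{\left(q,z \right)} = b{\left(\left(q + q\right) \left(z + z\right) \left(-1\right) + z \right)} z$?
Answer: $1110$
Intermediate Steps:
$I{\left(q,z \right)} = - 2 z$
$- 111 I{\left(6,5 \right)} = - 111 \left(\left(-2\right) 5\right) = \left(-111\right) \left(-10\right) = 1110$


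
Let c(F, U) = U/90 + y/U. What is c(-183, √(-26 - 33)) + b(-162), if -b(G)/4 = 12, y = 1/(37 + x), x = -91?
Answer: -48 + 91*I*√59/7965 ≈ -48.0 + 0.087757*I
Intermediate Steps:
y = -1/54 (y = 1/(37 - 91) = 1/(-54) = -1/54 ≈ -0.018519)
b(G) = -48 (b(G) = -4*12 = -48)
c(F, U) = -1/(54*U) + U/90 (c(F, U) = U/90 - 1/(54*U) = -1/(54*U) + U/90)
c(-183, √(-26 - 33)) + b(-162) = (-1/(54*√(-26 - 33)) + √(-26 - 33)/90) - 48 = (-(-I*√59/59)/54 + √(-59)/90) - 48 = (-(-I*√59/59)/54 + (I*√59)/90) - 48 = (-(-1)*I*√59/3186 + I*√59/90) - 48 = (I*√59/3186 + I*√59/90) - 48 = 91*I*√59/7965 - 48 = -48 + 91*I*√59/7965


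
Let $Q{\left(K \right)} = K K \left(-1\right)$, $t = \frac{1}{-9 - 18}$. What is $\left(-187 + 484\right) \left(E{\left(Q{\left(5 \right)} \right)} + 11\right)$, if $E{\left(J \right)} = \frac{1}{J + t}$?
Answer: $\frac{2200473}{676} \approx 3255.1$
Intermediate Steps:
$t = - \frac{1}{27}$ ($t = \frac{1}{-27} = - \frac{1}{27} \approx -0.037037$)
$Q{\left(K \right)} = - K^{2}$ ($Q{\left(K \right)} = K^{2} \left(-1\right) = - K^{2}$)
$E{\left(J \right)} = \frac{1}{- \frac{1}{27} + J}$ ($E{\left(J \right)} = \frac{1}{J - \frac{1}{27}} = \frac{1}{- \frac{1}{27} + J}$)
$\left(-187 + 484\right) \left(E{\left(Q{\left(5 \right)} \right)} + 11\right) = \left(-187 + 484\right) \left(\frac{27}{-1 + 27 \left(- 5^{2}\right)} + 11\right) = 297 \left(\frac{27}{-1 + 27 \left(\left(-1\right) 25\right)} + 11\right) = 297 \left(\frac{27}{-1 + 27 \left(-25\right)} + 11\right) = 297 \left(\frac{27}{-1 - 675} + 11\right) = 297 \left(\frac{27}{-676} + 11\right) = 297 \left(27 \left(- \frac{1}{676}\right) + 11\right) = 297 \left(- \frac{27}{676} + 11\right) = 297 \cdot \frac{7409}{676} = \frac{2200473}{676}$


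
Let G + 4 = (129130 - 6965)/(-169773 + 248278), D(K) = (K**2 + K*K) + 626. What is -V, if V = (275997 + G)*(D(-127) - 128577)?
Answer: 414675139604518/15701 ≈ 2.6411e+10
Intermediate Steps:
D(K) = 626 + 2*K**2 (D(K) = (K**2 + K**2) + 626 = 2*K**2 + 626 = 626 + 2*K**2)
G = -38371/15701 (G = -4 + (129130 - 6965)/(-169773 + 248278) = -4 + 122165/78505 = -4 + 122165*(1/78505) = -4 + 24433/15701 = -38371/15701 ≈ -2.4439)
V = -414675139604518/15701 (V = (275997 - 38371/15701)*((626 + 2*(-127)**2) - 128577) = 4333390526*((626 + 2*16129) - 128577)/15701 = 4333390526*((626 + 32258) - 128577)/15701 = 4333390526*(32884 - 128577)/15701 = (4333390526/15701)*(-95693) = -414675139604518/15701 ≈ -2.6411e+10)
-V = -1*(-414675139604518/15701) = 414675139604518/15701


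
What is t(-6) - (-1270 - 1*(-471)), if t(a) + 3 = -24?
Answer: 772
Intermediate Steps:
t(a) = -27 (t(a) = -3 - 24 = -27)
t(-6) - (-1270 - 1*(-471)) = -27 - (-1270 - 1*(-471)) = -27 - (-1270 + 471) = -27 - 1*(-799) = -27 + 799 = 772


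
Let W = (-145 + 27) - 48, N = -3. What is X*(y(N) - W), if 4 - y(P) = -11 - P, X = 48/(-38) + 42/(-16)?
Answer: -52599/76 ≈ -692.09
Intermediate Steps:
X = -591/152 (X = 48*(-1/38) + 42*(-1/16) = -24/19 - 21/8 = -591/152 ≈ -3.8882)
y(P) = 15 + P (y(P) = 4 - (-11 - P) = 4 + (11 + P) = 15 + P)
W = -166 (W = -118 - 48 = -166)
X*(y(N) - W) = -591*((15 - 3) - 1*(-166))/152 = -591*(12 + 166)/152 = -591/152*178 = -52599/76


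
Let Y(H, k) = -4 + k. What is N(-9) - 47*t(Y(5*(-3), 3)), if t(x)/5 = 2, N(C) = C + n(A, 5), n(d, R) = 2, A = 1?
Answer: -477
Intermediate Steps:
N(C) = 2 + C (N(C) = C + 2 = 2 + C)
t(x) = 10 (t(x) = 5*2 = 10)
N(-9) - 47*t(Y(5*(-3), 3)) = (2 - 9) - 47*10 = -7 - 470 = -477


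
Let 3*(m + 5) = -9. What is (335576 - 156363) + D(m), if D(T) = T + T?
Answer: 179197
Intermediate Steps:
m = -8 (m = -5 + (⅓)*(-9) = -5 - 3 = -8)
D(T) = 2*T
(335576 - 156363) + D(m) = (335576 - 156363) + 2*(-8) = 179213 - 16 = 179197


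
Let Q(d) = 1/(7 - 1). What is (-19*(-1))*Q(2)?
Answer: 19/6 ≈ 3.1667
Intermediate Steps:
Q(d) = ⅙ (Q(d) = 1/6 = ⅙)
(-19*(-1))*Q(2) = -19*(-1)*(⅙) = 19*(⅙) = 19/6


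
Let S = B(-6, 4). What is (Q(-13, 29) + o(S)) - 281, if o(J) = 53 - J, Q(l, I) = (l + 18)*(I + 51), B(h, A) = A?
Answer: 168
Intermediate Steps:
Q(l, I) = (18 + l)*(51 + I)
S = 4
(Q(-13, 29) + o(S)) - 281 = ((918 + 18*29 + 51*(-13) + 29*(-13)) + (53 - 1*4)) - 281 = ((918 + 522 - 663 - 377) + (53 - 4)) - 281 = (400 + 49) - 281 = 449 - 281 = 168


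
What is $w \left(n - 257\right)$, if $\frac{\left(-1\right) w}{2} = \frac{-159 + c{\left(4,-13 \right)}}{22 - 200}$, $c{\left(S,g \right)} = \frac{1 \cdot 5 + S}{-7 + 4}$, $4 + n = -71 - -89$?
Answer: $\frac{39366}{89} \approx 442.31$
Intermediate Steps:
$n = 14$ ($n = -4 - -18 = -4 + \left(-71 + 89\right) = -4 + 18 = 14$)
$c{\left(S,g \right)} = - \frac{5}{3} - \frac{S}{3}$ ($c{\left(S,g \right)} = \frac{5 + S}{-3} = \left(5 + S\right) \left(- \frac{1}{3}\right) = - \frac{5}{3} - \frac{S}{3}$)
$w = - \frac{162}{89}$ ($w = - 2 \frac{-159 - 3}{22 - 200} = - 2 \frac{-159 - 3}{-178} = - 2 \left(-159 - 3\right) \left(- \frac{1}{178}\right) = - 2 \left(\left(-162\right) \left(- \frac{1}{178}\right)\right) = \left(-2\right) \frac{81}{89} = - \frac{162}{89} \approx -1.8202$)
$w \left(n - 257\right) = - \frac{162 \left(14 - 257\right)}{89} = \left(- \frac{162}{89}\right) \left(-243\right) = \frac{39366}{89}$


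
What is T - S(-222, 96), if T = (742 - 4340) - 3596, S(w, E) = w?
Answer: -6972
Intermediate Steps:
T = -7194 (T = -3598 - 3596 = -7194)
T - S(-222, 96) = -7194 - 1*(-222) = -7194 + 222 = -6972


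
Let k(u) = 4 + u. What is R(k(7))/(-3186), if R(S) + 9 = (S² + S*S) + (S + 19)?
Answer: -263/3186 ≈ -0.082549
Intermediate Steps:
R(S) = 10 + S + 2*S² (R(S) = -9 + ((S² + S*S) + (S + 19)) = -9 + ((S² + S²) + (19 + S)) = -9 + (2*S² + (19 + S)) = -9 + (19 + S + 2*S²) = 10 + S + 2*S²)
R(k(7))/(-3186) = (10 + (4 + 7) + 2*(4 + 7)²)/(-3186) = (10 + 11 + 2*11²)*(-1/3186) = (10 + 11 + 2*121)*(-1/3186) = (10 + 11 + 242)*(-1/3186) = 263*(-1/3186) = -263/3186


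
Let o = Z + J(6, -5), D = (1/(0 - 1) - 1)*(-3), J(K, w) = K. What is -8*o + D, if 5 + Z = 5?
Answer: -42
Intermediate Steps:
Z = 0 (Z = -5 + 5 = 0)
D = 6 (D = (1/(-1) - 1)*(-3) = (-1 - 1)*(-3) = -2*(-3) = 6)
o = 6 (o = 0 + 6 = 6)
-8*o + D = -8*6 + 6 = -48 + 6 = -42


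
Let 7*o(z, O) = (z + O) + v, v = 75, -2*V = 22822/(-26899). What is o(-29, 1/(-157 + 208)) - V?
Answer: 59058226/9602943 ≈ 6.1500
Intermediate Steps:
V = 11411/26899 (V = -11411/(-26899) = -11411*(-1)/26899 = -½*(-22822/26899) = 11411/26899 ≈ 0.42422)
o(z, O) = 75/7 + O/7 + z/7 (o(z, O) = ((z + O) + 75)/7 = ((O + z) + 75)/7 = (75 + O + z)/7 = 75/7 + O/7 + z/7)
o(-29, 1/(-157 + 208)) - V = (75/7 + 1/(7*(-157 + 208)) + (⅐)*(-29)) - 1*11411/26899 = (75/7 + (⅐)/51 - 29/7) - 11411/26899 = (75/7 + (⅐)*(1/51) - 29/7) - 11411/26899 = (75/7 + 1/357 - 29/7) - 11411/26899 = 2347/357 - 11411/26899 = 59058226/9602943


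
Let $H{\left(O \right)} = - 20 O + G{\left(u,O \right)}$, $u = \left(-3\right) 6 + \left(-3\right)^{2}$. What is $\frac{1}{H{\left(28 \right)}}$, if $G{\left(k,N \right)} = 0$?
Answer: $- \frac{1}{560} \approx -0.0017857$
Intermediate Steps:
$u = -9$ ($u = -18 + 9 = -9$)
$H{\left(O \right)} = - 20 O$ ($H{\left(O \right)} = - 20 O + 0 = - 20 O$)
$\frac{1}{H{\left(28 \right)}} = \frac{1}{\left(-20\right) 28} = \frac{1}{-560} = - \frac{1}{560}$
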